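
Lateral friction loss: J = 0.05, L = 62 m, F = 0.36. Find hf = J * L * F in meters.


hf = J * L * F = 0.05 * 62 * 0.36 = 1.1160 m

1.1160 m


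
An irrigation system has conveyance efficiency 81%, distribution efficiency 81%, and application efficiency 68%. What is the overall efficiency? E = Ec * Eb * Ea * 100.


Ec = 0.81, Eb = 0.81, Ea = 0.68
E = 0.81 * 0.81 * 0.68 * 100 = 44.6148%

44.6148 %


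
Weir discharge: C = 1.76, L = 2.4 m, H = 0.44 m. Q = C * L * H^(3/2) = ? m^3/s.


Q = C * L * H^(3/2) = 1.76 * 2.4 * 0.44^1.5 = 1.76 * 2.4 * 0.291863

1.2328 m^3/s


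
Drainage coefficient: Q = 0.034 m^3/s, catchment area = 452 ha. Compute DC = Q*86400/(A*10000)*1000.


DC = Q * 86400 / (A * 10000) * 1000
DC = 0.034 * 86400 / (452 * 10000) * 1000
DC = 2937600.0000 / 4520000

0.6499 mm/day


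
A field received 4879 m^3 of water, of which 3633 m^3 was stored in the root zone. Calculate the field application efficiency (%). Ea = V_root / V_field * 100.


Ea = V_root / V_field * 100 = 3633 / 4879 * 100 = 74.4620%

74.4620 %


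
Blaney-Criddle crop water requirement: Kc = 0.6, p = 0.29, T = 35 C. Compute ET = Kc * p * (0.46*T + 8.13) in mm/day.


ET = Kc * p * (0.46*T + 8.13)
ET = 0.6 * 0.29 * (0.46*35 + 8.13)
ET = 0.6 * 0.29 * 24.2300

4.2160 mm/day


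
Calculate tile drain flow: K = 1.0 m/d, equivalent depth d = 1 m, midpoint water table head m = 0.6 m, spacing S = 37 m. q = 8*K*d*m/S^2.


q = 8*K*d*m/S^2
q = 8*1.0*1*0.6/37^2
q = 4.8000 / 1369

0.0035 m/d


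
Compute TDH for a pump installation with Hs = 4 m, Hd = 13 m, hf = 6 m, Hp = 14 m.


TDH = Hs + Hd + hf + Hp = 4 + 13 + 6 + 14 = 37

37 m


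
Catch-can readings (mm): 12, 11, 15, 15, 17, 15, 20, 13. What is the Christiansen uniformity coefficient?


mean = 14.750000 mm
MAD = 2.062500 mm
CU = (1 - 2.062500/14.750000)*100

86.0169 %


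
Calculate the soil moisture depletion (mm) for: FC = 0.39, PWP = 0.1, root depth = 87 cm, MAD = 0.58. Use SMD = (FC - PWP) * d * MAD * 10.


SMD = (FC - PWP) * d * MAD * 10
SMD = (0.39 - 0.1) * 87 * 0.58 * 10
SMD = 0.2900 * 87 * 0.58 * 10

146.3340 mm


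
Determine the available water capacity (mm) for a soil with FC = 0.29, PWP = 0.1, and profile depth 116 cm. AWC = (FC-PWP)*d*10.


AWC = (FC - PWP) * d * 10
AWC = (0.29 - 0.1) * 116 * 10
AWC = 0.1900 * 116 * 10

220.4000 mm


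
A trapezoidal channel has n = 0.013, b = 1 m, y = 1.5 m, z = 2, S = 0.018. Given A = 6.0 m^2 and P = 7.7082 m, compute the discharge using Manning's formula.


R = A/P = 6.0/7.7082 = 0.778392
Q = (1/0.013) * 6.0 * 0.778392^(2/3) * 0.018^0.5

52.3974 m^3/s


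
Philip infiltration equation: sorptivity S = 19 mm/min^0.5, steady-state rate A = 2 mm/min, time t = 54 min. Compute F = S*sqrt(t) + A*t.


F = S*sqrt(t) + A*t
F = 19*sqrt(54) + 2*54
F = 19*7.348469 + 108

247.6209 mm


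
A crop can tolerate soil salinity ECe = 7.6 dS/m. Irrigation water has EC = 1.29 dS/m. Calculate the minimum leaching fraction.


LR = ECiw / (5*ECe - ECiw)
LR = 1.29 / (5*7.6 - 1.29)
LR = 1.29 / 36.7100

0.0351


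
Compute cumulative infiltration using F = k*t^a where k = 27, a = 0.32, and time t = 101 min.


F = k * t^a = 27 * 101^0.32
F = 27 * 4.379080

118.2352 mm


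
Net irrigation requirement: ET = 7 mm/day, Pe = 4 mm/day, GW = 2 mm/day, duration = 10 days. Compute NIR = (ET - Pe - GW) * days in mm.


Daily deficit = ET - Pe - GW = 7 - 4 - 2 = 1 mm/day
NIR = 1 * 10 = 10 mm

10.0000 mm


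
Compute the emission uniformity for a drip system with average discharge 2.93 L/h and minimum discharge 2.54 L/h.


EU = (q_min/q_avg)*100 = (2.54/2.93)*100 = 86.6894%

86.6894 %


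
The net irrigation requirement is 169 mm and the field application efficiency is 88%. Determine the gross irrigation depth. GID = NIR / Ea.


Ea = 88% = 0.88
GID = NIR / Ea = 169 / 0.88 = 192.0455 mm

192.0455 mm


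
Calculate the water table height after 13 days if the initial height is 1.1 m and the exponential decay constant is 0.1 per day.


m = m0 * exp(-k*t)
m = 1.1 * exp(-0.1 * 13)
m = 1.1 * exp(-1.3000)

0.2998 m


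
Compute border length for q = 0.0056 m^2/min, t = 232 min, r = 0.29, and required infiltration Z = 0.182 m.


L = q*t/((1+r)*Z)
L = 0.0056*232/((1+0.29)*0.182)
L = 1.2992/0.23478

5.5337 m


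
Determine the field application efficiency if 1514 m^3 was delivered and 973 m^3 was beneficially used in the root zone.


Ea = V_root / V_field * 100 = 973 / 1514 * 100 = 64.2668%

64.2668 %


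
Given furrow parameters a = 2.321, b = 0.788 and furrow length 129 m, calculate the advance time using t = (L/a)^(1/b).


t = (L/a)^(1/b)
t = (129/2.321)^(1/0.788)
t = 55.579492^(1/0.788)

163.8169 min


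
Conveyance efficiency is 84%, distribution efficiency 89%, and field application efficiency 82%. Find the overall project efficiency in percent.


Ec = 0.84, Eb = 0.89, Ea = 0.82
E = 0.84 * 0.89 * 0.82 * 100 = 61.3032%

61.3032 %


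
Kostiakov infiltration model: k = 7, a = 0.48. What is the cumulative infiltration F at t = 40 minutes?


F = k * t^a = 7 * 40^0.48
F = 7 * 5.874742

41.1232 mm


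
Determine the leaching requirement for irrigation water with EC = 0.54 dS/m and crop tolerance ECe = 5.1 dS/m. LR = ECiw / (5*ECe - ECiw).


LR = ECiw / (5*ECe - ECiw)
LR = 0.54 / (5*5.1 - 0.54)
LR = 0.54 / 24.9600

0.0216


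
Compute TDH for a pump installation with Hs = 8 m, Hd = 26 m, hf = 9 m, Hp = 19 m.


TDH = Hs + Hd + hf + Hp = 8 + 26 + 9 + 19 = 62

62 m


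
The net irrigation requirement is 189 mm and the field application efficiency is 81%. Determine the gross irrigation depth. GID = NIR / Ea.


Ea = 81% = 0.81
GID = NIR / Ea = 189 / 0.81 = 233.3333 mm

233.3333 mm


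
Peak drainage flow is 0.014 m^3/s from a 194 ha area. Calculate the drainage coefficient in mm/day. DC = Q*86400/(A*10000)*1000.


DC = Q * 86400 / (A * 10000) * 1000
DC = 0.014 * 86400 / (194 * 10000) * 1000
DC = 1209600.0000 / 1940000

0.6235 mm/day


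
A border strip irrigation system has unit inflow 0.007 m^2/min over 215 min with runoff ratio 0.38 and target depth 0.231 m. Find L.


L = q*t/((1+r)*Z)
L = 0.007*215/((1+0.38)*0.231)
L = 1.505/0.31878

4.7211 m


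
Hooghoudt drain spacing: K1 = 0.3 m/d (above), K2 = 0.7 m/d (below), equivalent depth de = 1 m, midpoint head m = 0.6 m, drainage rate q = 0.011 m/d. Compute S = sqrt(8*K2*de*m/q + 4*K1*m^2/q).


S^2 = 8*K2*de*m/q + 4*K1*m^2/q
S^2 = 8*0.7*1*0.6/0.011 + 4*0.3*0.6^2/0.011
S = sqrt(344.7273)

18.5668 m


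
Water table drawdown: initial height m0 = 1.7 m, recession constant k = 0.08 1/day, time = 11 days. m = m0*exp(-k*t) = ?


m = m0 * exp(-k*t)
m = 1.7 * exp(-0.08 * 11)
m = 1.7 * exp(-0.8800)

0.7051 m


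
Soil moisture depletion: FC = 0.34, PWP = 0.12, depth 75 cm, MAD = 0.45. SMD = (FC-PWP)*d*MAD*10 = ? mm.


SMD = (FC - PWP) * d * MAD * 10
SMD = (0.34 - 0.12) * 75 * 0.45 * 10
SMD = 0.2200 * 75 * 0.45 * 10

74.2500 mm


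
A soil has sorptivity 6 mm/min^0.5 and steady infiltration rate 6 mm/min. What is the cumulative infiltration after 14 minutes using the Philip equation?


F = S*sqrt(t) + A*t
F = 6*sqrt(14) + 6*14
F = 6*3.741657 + 84

106.4499 mm


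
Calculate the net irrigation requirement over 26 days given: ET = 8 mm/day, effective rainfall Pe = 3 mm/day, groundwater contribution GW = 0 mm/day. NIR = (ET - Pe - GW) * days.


Daily deficit = ET - Pe - GW = 8 - 3 - 0 = 5 mm/day
NIR = 5 * 26 = 130 mm

130.0000 mm


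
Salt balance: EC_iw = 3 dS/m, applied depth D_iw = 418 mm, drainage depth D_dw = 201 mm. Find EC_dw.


EC_dw = EC_iw * D_iw / D_dw
EC_dw = 3 * 418 / 201
EC_dw = 1254 / 201

6.2388 dS/m


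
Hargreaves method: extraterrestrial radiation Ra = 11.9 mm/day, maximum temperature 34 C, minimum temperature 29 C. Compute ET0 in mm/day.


Tmean = (Tmax + Tmin)/2 = (34 + 29)/2 = 31.5
ET0 = 0.0023 * 11.9 * (31.5 + 17.8) * sqrt(34 - 29)
ET0 = 0.0023 * 11.9 * 49.3 * 2.236068

3.0172 mm/day


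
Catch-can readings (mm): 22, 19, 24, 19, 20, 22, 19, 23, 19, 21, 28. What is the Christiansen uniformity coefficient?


mean = 21.454545 mm
MAD = 2.132231 mm
CU = (1 - 2.132231/21.454545)*100

90.0616 %


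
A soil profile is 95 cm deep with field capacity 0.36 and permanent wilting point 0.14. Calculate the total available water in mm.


AWC = (FC - PWP) * d * 10
AWC = (0.36 - 0.14) * 95 * 10
AWC = 0.2200 * 95 * 10

209.0000 mm


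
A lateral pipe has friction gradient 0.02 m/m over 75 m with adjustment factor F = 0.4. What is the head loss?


hf = J * L * F = 0.02 * 75 * 0.4 = 0.6000 m

0.6000 m


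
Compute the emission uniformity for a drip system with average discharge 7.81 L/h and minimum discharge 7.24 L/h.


EU = (q_min/q_avg)*100 = (7.24/7.81)*100 = 92.7017%

92.7017 %


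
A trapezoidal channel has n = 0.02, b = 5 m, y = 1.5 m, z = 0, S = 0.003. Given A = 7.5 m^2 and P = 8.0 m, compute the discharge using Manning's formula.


R = A/P = 7.5/8.0 = 0.937500
Q = (1/0.02) * 7.5 * 0.937500^(2/3) * 0.003^0.5

19.6746 m^3/s


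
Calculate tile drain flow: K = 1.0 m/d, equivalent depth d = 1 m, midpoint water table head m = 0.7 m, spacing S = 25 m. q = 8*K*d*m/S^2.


q = 8*K*d*m/S^2
q = 8*1.0*1*0.7/25^2
q = 5.6000 / 625

0.0090 m/d


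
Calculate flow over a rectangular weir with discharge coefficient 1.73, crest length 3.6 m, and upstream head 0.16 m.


Q = C * L * H^(3/2) = 1.73 * 3.6 * 0.16^1.5 = 1.73 * 3.6 * 0.064000

0.3986 m^3/s


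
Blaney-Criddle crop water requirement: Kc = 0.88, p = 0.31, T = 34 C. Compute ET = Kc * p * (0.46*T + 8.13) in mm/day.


ET = Kc * p * (0.46*T + 8.13)
ET = 0.88 * 0.31 * (0.46*34 + 8.13)
ET = 0.88 * 0.31 * 23.7700

6.4845 mm/day


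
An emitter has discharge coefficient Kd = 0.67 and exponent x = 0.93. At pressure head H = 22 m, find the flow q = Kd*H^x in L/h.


q = Kd * H^x = 0.67 * 22^0.93 = 0.67 * 17.719567

11.8721 L/h


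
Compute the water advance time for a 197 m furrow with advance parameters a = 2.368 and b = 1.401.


t = (L/a)^(1/b)
t = (197/2.368)^(1/1.401)
t = 83.192568^(1/1.401)

23.4698 min


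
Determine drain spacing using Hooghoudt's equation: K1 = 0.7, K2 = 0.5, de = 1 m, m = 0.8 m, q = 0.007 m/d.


S^2 = 8*K2*de*m/q + 4*K1*m^2/q
S^2 = 8*0.5*1*0.8/0.007 + 4*0.7*0.8^2/0.007
S = sqrt(713.1429)

26.7047 m


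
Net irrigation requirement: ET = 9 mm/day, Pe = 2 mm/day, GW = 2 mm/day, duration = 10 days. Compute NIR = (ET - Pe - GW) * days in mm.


Daily deficit = ET - Pe - GW = 9 - 2 - 2 = 5 mm/day
NIR = 5 * 10 = 50 mm

50.0000 mm


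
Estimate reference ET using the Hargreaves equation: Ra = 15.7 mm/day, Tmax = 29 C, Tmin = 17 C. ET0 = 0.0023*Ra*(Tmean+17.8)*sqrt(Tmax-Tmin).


Tmean = (Tmax + Tmin)/2 = (29 + 17)/2 = 23.0
ET0 = 0.0023 * 15.7 * (23.0 + 17.8) * sqrt(29 - 17)
ET0 = 0.0023 * 15.7 * 40.8 * 3.464102

5.1036 mm/day


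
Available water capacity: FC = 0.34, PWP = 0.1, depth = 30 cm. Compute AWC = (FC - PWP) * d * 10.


AWC = (FC - PWP) * d * 10
AWC = (0.34 - 0.1) * 30 * 10
AWC = 0.2400 * 30 * 10

72.0000 mm


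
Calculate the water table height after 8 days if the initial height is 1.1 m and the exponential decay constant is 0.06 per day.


m = m0 * exp(-k*t)
m = 1.1 * exp(-0.06 * 8)
m = 1.1 * exp(-0.4800)

0.6807 m


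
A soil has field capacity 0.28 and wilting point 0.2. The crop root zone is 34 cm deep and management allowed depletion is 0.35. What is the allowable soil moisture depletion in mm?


SMD = (FC - PWP) * d * MAD * 10
SMD = (0.28 - 0.2) * 34 * 0.35 * 10
SMD = 0.0800 * 34 * 0.35 * 10

9.5200 mm


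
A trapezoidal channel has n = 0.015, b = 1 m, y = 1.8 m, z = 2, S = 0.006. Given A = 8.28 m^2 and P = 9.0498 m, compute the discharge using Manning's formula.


R = A/P = 8.28/9.0498 = 0.914937
Q = (1/0.015) * 8.28 * 0.914937^(2/3) * 0.006^0.5

40.2973 m^3/s


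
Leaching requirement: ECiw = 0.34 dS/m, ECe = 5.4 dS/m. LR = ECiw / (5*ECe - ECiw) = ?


LR = ECiw / (5*ECe - ECiw)
LR = 0.34 / (5*5.4 - 0.34)
LR = 0.34 / 26.6600

0.0128


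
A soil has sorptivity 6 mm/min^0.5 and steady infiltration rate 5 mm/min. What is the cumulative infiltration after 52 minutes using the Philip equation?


F = S*sqrt(t) + A*t
F = 6*sqrt(52) + 5*52
F = 6*7.211103 + 260

303.2666 mm


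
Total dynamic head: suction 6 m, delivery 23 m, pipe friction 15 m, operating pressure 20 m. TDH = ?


TDH = Hs + Hd + hf + Hp = 6 + 23 + 15 + 20 = 64

64 m


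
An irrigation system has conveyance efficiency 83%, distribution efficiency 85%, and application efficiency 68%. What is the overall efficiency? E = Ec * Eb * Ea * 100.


Ec = 0.83, Eb = 0.85, Ea = 0.68
E = 0.83 * 0.85 * 0.68 * 100 = 47.9740%

47.9740 %


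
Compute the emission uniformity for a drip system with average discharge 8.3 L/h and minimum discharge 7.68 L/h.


EU = (q_min/q_avg)*100 = (7.68/8.3)*100 = 92.5301%

92.5301 %


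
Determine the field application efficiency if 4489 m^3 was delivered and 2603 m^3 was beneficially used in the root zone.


Ea = V_root / V_field * 100 = 2603 / 4489 * 100 = 57.9862%

57.9862 %


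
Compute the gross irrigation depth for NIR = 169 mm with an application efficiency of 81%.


Ea = 81% = 0.81
GID = NIR / Ea = 169 / 0.81 = 208.6420 mm

208.6420 mm


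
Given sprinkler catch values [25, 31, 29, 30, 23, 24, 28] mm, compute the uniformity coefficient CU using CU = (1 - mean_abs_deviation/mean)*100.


mean = 27.142857 mm
MAD = 2.693878 mm
CU = (1 - 2.693878/27.142857)*100

90.0752 %


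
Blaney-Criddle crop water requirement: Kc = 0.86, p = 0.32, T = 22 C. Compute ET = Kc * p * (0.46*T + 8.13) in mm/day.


ET = Kc * p * (0.46*T + 8.13)
ET = 0.86 * 0.32 * (0.46*22 + 8.13)
ET = 0.86 * 0.32 * 18.2500

5.0224 mm/day


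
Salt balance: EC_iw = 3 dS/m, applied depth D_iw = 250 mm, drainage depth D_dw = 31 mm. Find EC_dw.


EC_dw = EC_iw * D_iw / D_dw
EC_dw = 3 * 250 / 31
EC_dw = 750 / 31

24.1935 dS/m


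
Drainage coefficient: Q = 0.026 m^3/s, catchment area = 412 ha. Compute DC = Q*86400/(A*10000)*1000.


DC = Q * 86400 / (A * 10000) * 1000
DC = 0.026 * 86400 / (412 * 10000) * 1000
DC = 2246400.0000 / 4120000

0.5452 mm/day


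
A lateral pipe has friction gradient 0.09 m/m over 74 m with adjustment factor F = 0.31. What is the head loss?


hf = J * L * F = 0.09 * 74 * 0.31 = 2.0646 m

2.0646 m


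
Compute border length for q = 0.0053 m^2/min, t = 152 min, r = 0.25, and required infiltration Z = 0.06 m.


L = q*t/((1+r)*Z)
L = 0.0053*152/((1+0.25)*0.06)
L = 0.8056/0.075

10.7413 m


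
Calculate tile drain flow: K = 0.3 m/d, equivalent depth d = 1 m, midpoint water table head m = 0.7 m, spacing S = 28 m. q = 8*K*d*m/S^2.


q = 8*K*d*m/S^2
q = 8*0.3*1*0.7/28^2
q = 1.6800 / 784

0.0021 m/d


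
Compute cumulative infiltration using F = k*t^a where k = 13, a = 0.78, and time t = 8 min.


F = k * t^a = 13 * 8^0.78
F = 13 * 5.063026

65.8193 mm


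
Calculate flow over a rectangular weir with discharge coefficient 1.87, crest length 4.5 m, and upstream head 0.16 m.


Q = C * L * H^(3/2) = 1.87 * 4.5 * 0.16^1.5 = 1.87 * 4.5 * 0.064000

0.5386 m^3/s


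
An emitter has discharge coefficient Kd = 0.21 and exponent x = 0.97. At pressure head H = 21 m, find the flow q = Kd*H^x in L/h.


q = Kd * H^x = 0.21 * 21^0.97 = 0.21 * 19.166937

4.0251 L/h


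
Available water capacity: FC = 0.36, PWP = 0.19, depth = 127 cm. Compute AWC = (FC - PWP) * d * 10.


AWC = (FC - PWP) * d * 10
AWC = (0.36 - 0.19) * 127 * 10
AWC = 0.1700 * 127 * 10

215.9000 mm


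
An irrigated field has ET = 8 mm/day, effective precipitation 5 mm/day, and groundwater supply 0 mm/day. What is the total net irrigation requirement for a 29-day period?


Daily deficit = ET - Pe - GW = 8 - 5 - 0 = 3 mm/day
NIR = 3 * 29 = 87 mm

87.0000 mm


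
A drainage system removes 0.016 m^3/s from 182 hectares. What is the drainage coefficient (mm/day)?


DC = Q * 86400 / (A * 10000) * 1000
DC = 0.016 * 86400 / (182 * 10000) * 1000
DC = 1382400.0000 / 1820000

0.7596 mm/day


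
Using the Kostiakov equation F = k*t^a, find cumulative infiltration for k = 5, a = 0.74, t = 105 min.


F = k * t^a = 5 * 105^0.74
F = 5 * 31.309785

156.5489 mm


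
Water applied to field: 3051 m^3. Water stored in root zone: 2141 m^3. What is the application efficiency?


Ea = V_root / V_field * 100 = 2141 / 3051 * 100 = 70.1737%

70.1737 %


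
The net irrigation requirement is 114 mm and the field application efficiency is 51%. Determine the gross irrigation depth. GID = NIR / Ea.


Ea = 51% = 0.51
GID = NIR / Ea = 114 / 0.51 = 223.5294 mm

223.5294 mm


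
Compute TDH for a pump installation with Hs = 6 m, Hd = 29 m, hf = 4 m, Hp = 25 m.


TDH = Hs + Hd + hf + Hp = 6 + 29 + 4 + 25 = 64

64 m


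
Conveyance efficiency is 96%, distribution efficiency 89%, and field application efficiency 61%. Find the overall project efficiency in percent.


Ec = 0.96, Eb = 0.89, Ea = 0.61
E = 0.96 * 0.89 * 0.61 * 100 = 52.1184%

52.1184 %


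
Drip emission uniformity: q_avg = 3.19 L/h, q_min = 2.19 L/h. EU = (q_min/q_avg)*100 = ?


EU = (q_min/q_avg)*100 = (2.19/3.19)*100 = 68.6520%

68.6520 %


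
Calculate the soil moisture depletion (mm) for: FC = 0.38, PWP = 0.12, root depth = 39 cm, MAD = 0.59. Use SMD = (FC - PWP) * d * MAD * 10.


SMD = (FC - PWP) * d * MAD * 10
SMD = (0.38 - 0.12) * 39 * 0.59 * 10
SMD = 0.2600 * 39 * 0.59 * 10

59.8260 mm


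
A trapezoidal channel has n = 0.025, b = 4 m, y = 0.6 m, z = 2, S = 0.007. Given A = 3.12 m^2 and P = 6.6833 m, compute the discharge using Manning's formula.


R = A/P = 3.12/6.6833 = 0.466835
Q = (1/0.025) * 3.12 * 0.466835^(2/3) * 0.007^0.5

6.2836 m^3/s


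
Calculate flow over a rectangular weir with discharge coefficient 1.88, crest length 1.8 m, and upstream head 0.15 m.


Q = C * L * H^(3/2) = 1.88 * 1.8 * 0.15^1.5 = 1.88 * 1.8 * 0.058095

0.1966 m^3/s


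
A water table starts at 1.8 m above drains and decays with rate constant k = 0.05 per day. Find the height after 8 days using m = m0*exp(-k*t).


m = m0 * exp(-k*t)
m = 1.8 * exp(-0.05 * 8)
m = 1.8 * exp(-0.4000)

1.2066 m


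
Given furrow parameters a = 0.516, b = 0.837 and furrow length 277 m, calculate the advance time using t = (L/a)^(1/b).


t = (L/a)^(1/b)
t = (277/0.516)^(1/0.837)
t = 536.821705^(1/0.837)

1825.7685 min


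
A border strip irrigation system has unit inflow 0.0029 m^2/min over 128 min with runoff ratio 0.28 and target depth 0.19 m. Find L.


L = q*t/((1+r)*Z)
L = 0.0029*128/((1+0.28)*0.19)
L = 0.3712/0.2432

1.5263 m


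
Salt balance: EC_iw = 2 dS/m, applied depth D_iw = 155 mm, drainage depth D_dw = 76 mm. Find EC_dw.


EC_dw = EC_iw * D_iw / D_dw
EC_dw = 2 * 155 / 76
EC_dw = 310 / 76

4.0789 dS/m


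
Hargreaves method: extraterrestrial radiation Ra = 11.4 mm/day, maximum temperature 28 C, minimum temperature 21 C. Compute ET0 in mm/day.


Tmean = (Tmax + Tmin)/2 = (28 + 21)/2 = 24.5
ET0 = 0.0023 * 11.4 * (24.5 + 17.8) * sqrt(28 - 21)
ET0 = 0.0023 * 11.4 * 42.3 * 2.645751

2.9344 mm/day


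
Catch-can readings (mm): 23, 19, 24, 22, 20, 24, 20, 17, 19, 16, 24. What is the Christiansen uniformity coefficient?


mean = 20.727273 mm
MAD = 2.429752 mm
CU = (1 - 2.429752/20.727273)*100

88.2775 %


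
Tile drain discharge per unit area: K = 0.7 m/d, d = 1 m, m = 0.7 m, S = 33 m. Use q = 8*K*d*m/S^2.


q = 8*K*d*m/S^2
q = 8*0.7*1*0.7/33^2
q = 3.9200 / 1089

0.0036 m/d


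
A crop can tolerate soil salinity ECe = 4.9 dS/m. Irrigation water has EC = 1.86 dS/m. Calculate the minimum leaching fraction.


LR = ECiw / (5*ECe - ECiw)
LR = 1.86 / (5*4.9 - 1.86)
LR = 1.86 / 22.6400

0.0822


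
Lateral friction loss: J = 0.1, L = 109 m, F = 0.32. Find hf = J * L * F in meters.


hf = J * L * F = 0.1 * 109 * 0.32 = 3.4880 m

3.4880 m


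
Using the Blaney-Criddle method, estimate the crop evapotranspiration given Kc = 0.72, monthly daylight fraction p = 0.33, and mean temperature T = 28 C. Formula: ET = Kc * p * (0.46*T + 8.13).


ET = Kc * p * (0.46*T + 8.13)
ET = 0.72 * 0.33 * (0.46*28 + 8.13)
ET = 0.72 * 0.33 * 21.0100

4.9920 mm/day


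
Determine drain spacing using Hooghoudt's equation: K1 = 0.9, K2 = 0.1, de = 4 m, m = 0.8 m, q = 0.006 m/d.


S^2 = 8*K2*de*m/q + 4*K1*m^2/q
S^2 = 8*0.1*4*0.8/0.006 + 4*0.9*0.8^2/0.006
S = sqrt(810.6667)

28.4722 m


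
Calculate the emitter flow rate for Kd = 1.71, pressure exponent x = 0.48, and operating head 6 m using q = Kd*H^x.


q = Kd * H^x = 1.71 * 6^0.48 = 1.71 * 2.363266

4.0412 L/h


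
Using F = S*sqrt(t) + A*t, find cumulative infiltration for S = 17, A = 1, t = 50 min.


F = S*sqrt(t) + A*t
F = 17*sqrt(50) + 1*50
F = 17*7.071068 + 50

170.2082 mm


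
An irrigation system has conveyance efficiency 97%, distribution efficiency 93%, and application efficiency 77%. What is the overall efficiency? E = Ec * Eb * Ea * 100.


Ec = 0.97, Eb = 0.93, Ea = 0.77
E = 0.97 * 0.93 * 0.77 * 100 = 69.4617%

69.4617 %


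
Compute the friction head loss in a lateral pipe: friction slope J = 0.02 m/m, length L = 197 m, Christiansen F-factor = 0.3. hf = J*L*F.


hf = J * L * F = 0.02 * 197 * 0.3 = 1.1820 m

1.1820 m


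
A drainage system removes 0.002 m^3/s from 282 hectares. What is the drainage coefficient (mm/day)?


DC = Q * 86400 / (A * 10000) * 1000
DC = 0.002 * 86400 / (282 * 10000) * 1000
DC = 172800.0000 / 2820000

0.0613 mm/day


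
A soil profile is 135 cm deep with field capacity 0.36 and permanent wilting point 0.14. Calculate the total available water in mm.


AWC = (FC - PWP) * d * 10
AWC = (0.36 - 0.14) * 135 * 10
AWC = 0.2200 * 135 * 10

297.0000 mm


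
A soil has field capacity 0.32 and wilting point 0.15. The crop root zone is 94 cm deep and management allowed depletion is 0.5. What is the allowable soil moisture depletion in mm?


SMD = (FC - PWP) * d * MAD * 10
SMD = (0.32 - 0.15) * 94 * 0.5 * 10
SMD = 0.1700 * 94 * 0.5 * 10

79.9000 mm


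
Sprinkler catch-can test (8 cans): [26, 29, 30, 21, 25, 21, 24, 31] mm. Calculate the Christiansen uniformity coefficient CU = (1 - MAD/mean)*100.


mean = 25.875000 mm
MAD = 3.125000 mm
CU = (1 - 3.125000/25.875000)*100

87.9227 %


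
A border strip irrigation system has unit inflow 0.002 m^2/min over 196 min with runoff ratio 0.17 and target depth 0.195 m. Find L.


L = q*t/((1+r)*Z)
L = 0.002*196/((1+0.17)*0.195)
L = 0.392/0.22815

1.7182 m


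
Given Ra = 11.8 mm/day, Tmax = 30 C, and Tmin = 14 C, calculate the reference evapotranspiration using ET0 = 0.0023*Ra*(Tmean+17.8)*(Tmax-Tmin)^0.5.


Tmean = (Tmax + Tmin)/2 = (30 + 14)/2 = 22.0
ET0 = 0.0023 * 11.8 * (22.0 + 17.8) * sqrt(30 - 14)
ET0 = 0.0023 * 11.8 * 39.8 * 4.000000

4.3207 mm/day


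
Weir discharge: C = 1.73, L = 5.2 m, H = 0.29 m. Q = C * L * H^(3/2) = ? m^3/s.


Q = C * L * H^(3/2) = 1.73 * 5.2 * 0.29^1.5 = 1.73 * 5.2 * 0.156170

1.4049 m^3/s


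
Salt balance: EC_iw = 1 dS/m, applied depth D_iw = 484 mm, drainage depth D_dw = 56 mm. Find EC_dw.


EC_dw = EC_iw * D_iw / D_dw
EC_dw = 1 * 484 / 56
EC_dw = 484 / 56

8.6429 dS/m


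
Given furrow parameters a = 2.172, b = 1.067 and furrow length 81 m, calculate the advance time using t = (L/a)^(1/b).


t = (L/a)^(1/b)
t = (81/2.172)^(1/1.067)
t = 37.292818^(1/1.067)

29.7124 min


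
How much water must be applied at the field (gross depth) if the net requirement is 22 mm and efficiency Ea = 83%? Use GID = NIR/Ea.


Ea = 83% = 0.83
GID = NIR / Ea = 22 / 0.83 = 26.5060 mm

26.5060 mm


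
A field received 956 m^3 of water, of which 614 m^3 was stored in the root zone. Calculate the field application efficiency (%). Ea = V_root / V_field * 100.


Ea = V_root / V_field * 100 = 614 / 956 * 100 = 64.2259%

64.2259 %


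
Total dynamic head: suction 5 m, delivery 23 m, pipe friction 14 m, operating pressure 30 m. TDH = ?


TDH = Hs + Hd + hf + Hp = 5 + 23 + 14 + 30 = 72

72 m


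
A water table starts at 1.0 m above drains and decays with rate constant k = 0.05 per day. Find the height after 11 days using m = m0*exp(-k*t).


m = m0 * exp(-k*t)
m = 1.0 * exp(-0.05 * 11)
m = 1.0 * exp(-0.5500)

0.5769 m


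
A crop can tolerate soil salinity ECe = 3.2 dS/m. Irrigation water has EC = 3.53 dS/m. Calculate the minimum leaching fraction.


LR = ECiw / (5*ECe - ECiw)
LR = 3.53 / (5*3.2 - 3.53)
LR = 3.53 / 12.4700

0.2831


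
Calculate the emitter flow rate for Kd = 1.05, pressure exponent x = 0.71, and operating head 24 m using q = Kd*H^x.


q = Kd * H^x = 1.05 * 24^0.71 = 1.05 * 9.548826

10.0263 L/h


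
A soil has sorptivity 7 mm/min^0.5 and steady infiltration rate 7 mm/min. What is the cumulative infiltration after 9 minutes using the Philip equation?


F = S*sqrt(t) + A*t
F = 7*sqrt(9) + 7*9
F = 7*3.000000 + 63

84.0000 mm


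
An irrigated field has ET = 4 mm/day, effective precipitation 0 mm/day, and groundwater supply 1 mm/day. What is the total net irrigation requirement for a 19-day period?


Daily deficit = ET - Pe - GW = 4 - 0 - 1 = 3 mm/day
NIR = 3 * 19 = 57 mm

57.0000 mm


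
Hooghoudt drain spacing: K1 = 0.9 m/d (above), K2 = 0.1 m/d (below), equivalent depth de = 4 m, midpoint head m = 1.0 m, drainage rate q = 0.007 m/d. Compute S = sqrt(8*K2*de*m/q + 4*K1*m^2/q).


S^2 = 8*K2*de*m/q + 4*K1*m^2/q
S^2 = 8*0.1*4*1.0/0.007 + 4*0.9*1.0^2/0.007
S = sqrt(971.4286)

31.1677 m


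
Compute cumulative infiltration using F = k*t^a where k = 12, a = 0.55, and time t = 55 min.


F = k * t^a = 12 * 55^0.55
F = 12 * 9.061487

108.7378 mm


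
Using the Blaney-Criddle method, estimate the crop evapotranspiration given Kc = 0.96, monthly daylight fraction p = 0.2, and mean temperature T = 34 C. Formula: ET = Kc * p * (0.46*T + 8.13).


ET = Kc * p * (0.46*T + 8.13)
ET = 0.96 * 0.2 * (0.46*34 + 8.13)
ET = 0.96 * 0.2 * 23.7700

4.5638 mm/day


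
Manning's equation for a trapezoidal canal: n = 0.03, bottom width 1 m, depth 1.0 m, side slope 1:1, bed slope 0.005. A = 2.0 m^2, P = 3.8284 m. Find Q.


R = A/P = 2.0/3.8284 = 0.522411
Q = (1/0.03) * 2.0 * 0.522411^(2/3) * 0.005^0.5

3.0577 m^3/s


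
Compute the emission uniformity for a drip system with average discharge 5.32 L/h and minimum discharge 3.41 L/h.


EU = (q_min/q_avg)*100 = (3.41/5.32)*100 = 64.0977%

64.0977 %


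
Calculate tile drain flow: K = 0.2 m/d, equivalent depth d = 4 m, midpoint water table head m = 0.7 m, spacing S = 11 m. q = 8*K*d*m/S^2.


q = 8*K*d*m/S^2
q = 8*0.2*4*0.7/11^2
q = 4.4800 / 121

0.0370 m/d


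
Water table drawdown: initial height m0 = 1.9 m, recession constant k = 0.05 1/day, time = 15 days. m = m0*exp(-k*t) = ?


m = m0 * exp(-k*t)
m = 1.9 * exp(-0.05 * 15)
m = 1.9 * exp(-0.7500)

0.8975 m


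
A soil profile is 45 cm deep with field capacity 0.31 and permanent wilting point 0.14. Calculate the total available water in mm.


AWC = (FC - PWP) * d * 10
AWC = (0.31 - 0.14) * 45 * 10
AWC = 0.1700 * 45 * 10

76.5000 mm


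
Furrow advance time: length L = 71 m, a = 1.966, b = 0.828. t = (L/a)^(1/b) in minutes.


t = (L/a)^(1/b)
t = (71/1.966)^(1/0.828)
t = 36.113937^(1/0.828)

76.0764 min


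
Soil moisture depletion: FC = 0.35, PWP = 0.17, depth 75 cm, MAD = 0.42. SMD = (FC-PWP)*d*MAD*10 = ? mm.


SMD = (FC - PWP) * d * MAD * 10
SMD = (0.35 - 0.17) * 75 * 0.42 * 10
SMD = 0.1800 * 75 * 0.42 * 10

56.7000 mm


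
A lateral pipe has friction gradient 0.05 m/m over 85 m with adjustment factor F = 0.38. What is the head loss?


hf = J * L * F = 0.05 * 85 * 0.38 = 1.6150 m

1.6150 m


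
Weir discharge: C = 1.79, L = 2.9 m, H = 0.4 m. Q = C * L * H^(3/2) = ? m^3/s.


Q = C * L * H^(3/2) = 1.79 * 2.9 * 0.4^1.5 = 1.79 * 2.9 * 0.252982

1.3132 m^3/s


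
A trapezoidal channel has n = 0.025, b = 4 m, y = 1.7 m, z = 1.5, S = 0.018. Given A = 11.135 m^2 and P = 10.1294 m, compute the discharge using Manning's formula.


R = A/P = 11.135/10.1294 = 1.099275
Q = (1/0.025) * 11.135 * 1.099275^(2/3) * 0.018^0.5

63.6489 m^3/s


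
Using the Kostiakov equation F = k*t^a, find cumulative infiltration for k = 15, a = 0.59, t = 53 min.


F = k * t^a = 15 * 53^0.59
F = 15 * 10.406933

156.1040 mm


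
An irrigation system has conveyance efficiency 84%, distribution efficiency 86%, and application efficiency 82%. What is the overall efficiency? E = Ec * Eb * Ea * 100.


Ec = 0.84, Eb = 0.86, Ea = 0.82
E = 0.84 * 0.86 * 0.82 * 100 = 59.2368%

59.2368 %


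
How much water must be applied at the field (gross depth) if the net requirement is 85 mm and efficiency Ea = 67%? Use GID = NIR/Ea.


Ea = 67% = 0.67
GID = NIR / Ea = 85 / 0.67 = 126.8657 mm

126.8657 mm


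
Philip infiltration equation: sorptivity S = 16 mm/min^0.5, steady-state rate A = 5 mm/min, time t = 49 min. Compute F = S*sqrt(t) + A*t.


F = S*sqrt(t) + A*t
F = 16*sqrt(49) + 5*49
F = 16*7.000000 + 245

357.0000 mm


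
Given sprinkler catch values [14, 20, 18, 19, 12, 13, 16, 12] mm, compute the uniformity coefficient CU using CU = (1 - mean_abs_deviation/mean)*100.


mean = 15.500000 mm
MAD = 2.750000 mm
CU = (1 - 2.750000/15.500000)*100

82.2581 %


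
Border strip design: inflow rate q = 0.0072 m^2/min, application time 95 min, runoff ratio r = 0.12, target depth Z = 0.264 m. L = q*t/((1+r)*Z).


L = q*t/((1+r)*Z)
L = 0.0072*95/((1+0.12)*0.264)
L = 0.684/0.29568

2.3133 m


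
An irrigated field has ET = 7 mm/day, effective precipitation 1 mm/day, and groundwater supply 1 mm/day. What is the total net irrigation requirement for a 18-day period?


Daily deficit = ET - Pe - GW = 7 - 1 - 1 = 5 mm/day
NIR = 5 * 18 = 90 mm

90.0000 mm


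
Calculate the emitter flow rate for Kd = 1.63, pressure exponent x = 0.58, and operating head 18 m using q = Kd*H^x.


q = Kd * H^x = 1.63 * 18^0.58 = 1.63 * 5.346358

8.7146 L/h


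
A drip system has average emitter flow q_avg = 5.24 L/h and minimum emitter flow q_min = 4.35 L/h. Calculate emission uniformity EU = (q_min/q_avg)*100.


EU = (q_min/q_avg)*100 = (4.35/5.24)*100 = 83.0153%

83.0153 %


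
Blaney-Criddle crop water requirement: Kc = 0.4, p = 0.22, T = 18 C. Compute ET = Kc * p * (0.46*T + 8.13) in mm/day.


ET = Kc * p * (0.46*T + 8.13)
ET = 0.4 * 0.22 * (0.46*18 + 8.13)
ET = 0.4 * 0.22 * 16.4100

1.4441 mm/day


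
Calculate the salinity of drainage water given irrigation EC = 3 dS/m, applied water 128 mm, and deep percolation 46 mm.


EC_dw = EC_iw * D_iw / D_dw
EC_dw = 3 * 128 / 46
EC_dw = 384 / 46

8.3478 dS/m


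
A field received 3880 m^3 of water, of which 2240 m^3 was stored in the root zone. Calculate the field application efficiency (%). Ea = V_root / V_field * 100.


Ea = V_root / V_field * 100 = 2240 / 3880 * 100 = 57.7320%

57.7320 %


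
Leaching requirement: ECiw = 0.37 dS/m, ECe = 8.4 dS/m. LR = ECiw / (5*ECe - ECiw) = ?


LR = ECiw / (5*ECe - ECiw)
LR = 0.37 / (5*8.4 - 0.37)
LR = 0.37 / 41.6300

0.0089


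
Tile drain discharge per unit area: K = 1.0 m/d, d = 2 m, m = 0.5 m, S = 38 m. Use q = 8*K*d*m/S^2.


q = 8*K*d*m/S^2
q = 8*1.0*2*0.5/38^2
q = 8.0000 / 1444

0.0055 m/d


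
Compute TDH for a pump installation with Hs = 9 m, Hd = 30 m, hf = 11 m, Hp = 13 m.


TDH = Hs + Hd + hf + Hp = 9 + 30 + 11 + 13 = 63

63 m


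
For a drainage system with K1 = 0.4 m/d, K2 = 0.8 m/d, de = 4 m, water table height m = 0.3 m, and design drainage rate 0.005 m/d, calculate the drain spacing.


S^2 = 8*K2*de*m/q + 4*K1*m^2/q
S^2 = 8*0.8*4*0.3/0.005 + 4*0.4*0.3^2/0.005
S = sqrt(1564.8000)

39.5576 m


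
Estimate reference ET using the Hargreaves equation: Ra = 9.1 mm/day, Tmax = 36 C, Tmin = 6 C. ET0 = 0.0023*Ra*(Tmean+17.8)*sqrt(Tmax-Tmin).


Tmean = (Tmax + Tmin)/2 = (36 + 6)/2 = 21.0
ET0 = 0.0023 * 9.1 * (21.0 + 17.8) * sqrt(36 - 6)
ET0 = 0.0023 * 9.1 * 38.8 * 5.477226

4.4480 mm/day


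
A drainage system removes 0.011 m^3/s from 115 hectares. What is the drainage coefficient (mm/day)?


DC = Q * 86400 / (A * 10000) * 1000
DC = 0.011 * 86400 / (115 * 10000) * 1000
DC = 950400.0000 / 1150000

0.8264 mm/day


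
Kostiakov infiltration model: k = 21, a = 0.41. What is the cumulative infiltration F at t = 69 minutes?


F = k * t^a = 21 * 69^0.41
F = 21 * 5.674507

119.1646 mm


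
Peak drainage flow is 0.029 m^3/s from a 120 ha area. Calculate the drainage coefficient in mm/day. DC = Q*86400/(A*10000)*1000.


DC = Q * 86400 / (A * 10000) * 1000
DC = 0.029 * 86400 / (120 * 10000) * 1000
DC = 2505600.0000 / 1200000

2.0880 mm/day


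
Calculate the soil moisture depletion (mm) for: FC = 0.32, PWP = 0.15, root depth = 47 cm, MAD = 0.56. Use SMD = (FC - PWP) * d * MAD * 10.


SMD = (FC - PWP) * d * MAD * 10
SMD = (0.32 - 0.15) * 47 * 0.56 * 10
SMD = 0.1700 * 47 * 0.56 * 10

44.7440 mm


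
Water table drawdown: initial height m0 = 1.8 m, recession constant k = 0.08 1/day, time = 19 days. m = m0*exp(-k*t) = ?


m = m0 * exp(-k*t)
m = 1.8 * exp(-0.08 * 19)
m = 1.8 * exp(-1.5200)

0.3937 m


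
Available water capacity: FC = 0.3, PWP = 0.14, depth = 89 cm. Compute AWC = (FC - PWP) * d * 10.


AWC = (FC - PWP) * d * 10
AWC = (0.3 - 0.14) * 89 * 10
AWC = 0.1600 * 89 * 10

142.4000 mm


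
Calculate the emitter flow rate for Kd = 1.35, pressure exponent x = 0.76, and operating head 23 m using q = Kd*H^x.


q = Kd * H^x = 1.35 * 23^0.76 = 1.35 * 10.837102

14.6301 L/h


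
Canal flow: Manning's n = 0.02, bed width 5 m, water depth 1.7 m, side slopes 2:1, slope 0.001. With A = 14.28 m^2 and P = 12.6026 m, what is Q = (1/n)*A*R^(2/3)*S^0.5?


R = A/P = 14.28/12.6026 = 1.133100
Q = (1/0.02) * 14.28 * 1.133100^(2/3) * 0.001^0.5

24.5401 m^3/s


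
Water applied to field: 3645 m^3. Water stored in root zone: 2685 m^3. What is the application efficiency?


Ea = V_root / V_field * 100 = 2685 / 3645 * 100 = 73.6626%

73.6626 %


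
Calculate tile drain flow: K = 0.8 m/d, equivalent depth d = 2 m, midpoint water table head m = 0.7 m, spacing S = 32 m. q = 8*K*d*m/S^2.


q = 8*K*d*m/S^2
q = 8*0.8*2*0.7/32^2
q = 8.9600 / 1024

0.0087 m/d


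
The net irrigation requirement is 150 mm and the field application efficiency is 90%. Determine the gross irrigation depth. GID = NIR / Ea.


Ea = 90% = 0.9
GID = NIR / Ea = 150 / 0.9 = 166.6667 mm

166.6667 mm


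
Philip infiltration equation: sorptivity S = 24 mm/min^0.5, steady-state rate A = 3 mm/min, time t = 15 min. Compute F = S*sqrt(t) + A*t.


F = S*sqrt(t) + A*t
F = 24*sqrt(15) + 3*15
F = 24*3.872983 + 45

137.9516 mm


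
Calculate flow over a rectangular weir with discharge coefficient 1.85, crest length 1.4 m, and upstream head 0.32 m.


Q = C * L * H^(3/2) = 1.85 * 1.4 * 0.32^1.5 = 1.85 * 1.4 * 0.181019

0.4688 m^3/s


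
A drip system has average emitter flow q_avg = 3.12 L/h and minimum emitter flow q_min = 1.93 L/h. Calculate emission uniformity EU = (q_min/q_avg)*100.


EU = (q_min/q_avg)*100 = (1.93/3.12)*100 = 61.8590%

61.8590 %


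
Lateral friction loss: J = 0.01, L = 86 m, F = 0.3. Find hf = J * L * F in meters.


hf = J * L * F = 0.01 * 86 * 0.3 = 0.2580 m

0.2580 m


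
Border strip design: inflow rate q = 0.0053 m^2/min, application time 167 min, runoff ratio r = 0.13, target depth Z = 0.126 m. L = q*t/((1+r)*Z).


L = q*t/((1+r)*Z)
L = 0.0053*167/((1+0.13)*0.126)
L = 0.8851/0.14238

6.2165 m


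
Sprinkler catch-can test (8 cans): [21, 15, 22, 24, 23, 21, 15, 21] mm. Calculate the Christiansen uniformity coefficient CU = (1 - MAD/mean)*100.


mean = 20.250000 mm
MAD = 2.625000 mm
CU = (1 - 2.625000/20.250000)*100

87.0370 %


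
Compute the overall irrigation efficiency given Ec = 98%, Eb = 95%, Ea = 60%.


Ec = 0.98, Eb = 0.95, Ea = 0.6
E = 0.98 * 0.95 * 0.6 * 100 = 55.8600%

55.8600 %


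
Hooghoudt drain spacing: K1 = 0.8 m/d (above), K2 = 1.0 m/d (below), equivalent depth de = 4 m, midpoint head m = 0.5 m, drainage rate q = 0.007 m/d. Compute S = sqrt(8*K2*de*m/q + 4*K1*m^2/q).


S^2 = 8*K2*de*m/q + 4*K1*m^2/q
S^2 = 8*1.0*4*0.5/0.007 + 4*0.8*0.5^2/0.007
S = sqrt(2400.0000)

48.9898 m


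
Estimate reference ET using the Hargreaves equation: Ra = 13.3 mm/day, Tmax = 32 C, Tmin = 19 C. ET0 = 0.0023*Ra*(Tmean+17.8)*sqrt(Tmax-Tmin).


Tmean = (Tmax + Tmin)/2 = (32 + 19)/2 = 25.5
ET0 = 0.0023 * 13.3 * (25.5 + 17.8) * sqrt(32 - 19)
ET0 = 0.0023 * 13.3 * 43.3 * 3.605551

4.7757 mm/day


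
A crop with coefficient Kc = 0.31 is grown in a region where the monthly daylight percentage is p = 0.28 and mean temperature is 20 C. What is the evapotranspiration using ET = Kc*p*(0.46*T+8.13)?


ET = Kc * p * (0.46*T + 8.13)
ET = 0.31 * 0.28 * (0.46*20 + 8.13)
ET = 0.31 * 0.28 * 17.3300

1.5042 mm/day


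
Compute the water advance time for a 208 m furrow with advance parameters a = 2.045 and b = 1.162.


t = (L/a)^(1/b)
t = (208/2.045)^(1/1.162)
t = 101.711491^(1/1.162)

53.3965 min


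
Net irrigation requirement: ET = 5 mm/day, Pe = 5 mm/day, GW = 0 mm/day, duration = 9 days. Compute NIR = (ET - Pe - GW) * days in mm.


Daily deficit = ET - Pe - GW = 5 - 5 - 0 = 0 mm/day
NIR = 0 * 9 = 0 mm

0 mm


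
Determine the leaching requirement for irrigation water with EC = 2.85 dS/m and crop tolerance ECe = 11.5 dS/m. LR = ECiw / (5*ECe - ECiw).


LR = ECiw / (5*ECe - ECiw)
LR = 2.85 / (5*11.5 - 2.85)
LR = 2.85 / 54.6500

0.0522


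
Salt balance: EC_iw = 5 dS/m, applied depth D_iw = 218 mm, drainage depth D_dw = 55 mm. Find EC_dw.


EC_dw = EC_iw * D_iw / D_dw
EC_dw = 5 * 218 / 55
EC_dw = 1090 / 55

19.8182 dS/m


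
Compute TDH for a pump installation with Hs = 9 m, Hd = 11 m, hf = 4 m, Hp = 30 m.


TDH = Hs + Hd + hf + Hp = 9 + 11 + 4 + 30 = 54

54 m


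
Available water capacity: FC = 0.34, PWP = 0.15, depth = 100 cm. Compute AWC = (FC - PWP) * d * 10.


AWC = (FC - PWP) * d * 10
AWC = (0.34 - 0.15) * 100 * 10
AWC = 0.1900 * 100 * 10

190.0000 mm


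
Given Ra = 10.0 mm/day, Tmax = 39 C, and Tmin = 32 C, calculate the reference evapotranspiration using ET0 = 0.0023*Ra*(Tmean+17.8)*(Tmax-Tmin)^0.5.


Tmean = (Tmax + Tmin)/2 = (39 + 32)/2 = 35.5
ET0 = 0.0023 * 10.0 * (35.5 + 17.8) * sqrt(39 - 32)
ET0 = 0.0023 * 10.0 * 53.3 * 2.645751

3.2434 mm/day


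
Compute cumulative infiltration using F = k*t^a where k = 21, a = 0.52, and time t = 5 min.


F = k * t^a = 21 * 5^0.52
F = 21 * 2.309215

48.4935 mm


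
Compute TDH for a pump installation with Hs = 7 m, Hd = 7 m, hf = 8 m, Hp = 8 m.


TDH = Hs + Hd + hf + Hp = 7 + 7 + 8 + 8 = 30

30 m


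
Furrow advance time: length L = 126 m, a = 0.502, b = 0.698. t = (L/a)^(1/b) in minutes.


t = (L/a)^(1/b)
t = (126/0.502)^(1/0.698)
t = 250.996016^(1/0.698)

2741.0572 min


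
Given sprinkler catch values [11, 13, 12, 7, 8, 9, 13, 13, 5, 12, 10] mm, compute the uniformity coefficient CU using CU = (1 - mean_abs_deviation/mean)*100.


mean = 10.272727 mm
MAD = 2.247934 mm
CU = (1 - 2.247934/10.272727)*100

78.1175 %


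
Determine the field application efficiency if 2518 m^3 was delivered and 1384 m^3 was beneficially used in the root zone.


Ea = V_root / V_field * 100 = 1384 / 2518 * 100 = 54.9643%

54.9643 %


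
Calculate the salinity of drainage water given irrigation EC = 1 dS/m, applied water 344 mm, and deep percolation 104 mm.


EC_dw = EC_iw * D_iw / D_dw
EC_dw = 1 * 344 / 104
EC_dw = 344 / 104

3.3077 dS/m


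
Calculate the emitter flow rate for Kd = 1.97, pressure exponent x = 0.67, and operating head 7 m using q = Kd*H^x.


q = Kd * H^x = 1.97 * 7^0.67 = 1.97 * 3.683118

7.2557 L/h
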